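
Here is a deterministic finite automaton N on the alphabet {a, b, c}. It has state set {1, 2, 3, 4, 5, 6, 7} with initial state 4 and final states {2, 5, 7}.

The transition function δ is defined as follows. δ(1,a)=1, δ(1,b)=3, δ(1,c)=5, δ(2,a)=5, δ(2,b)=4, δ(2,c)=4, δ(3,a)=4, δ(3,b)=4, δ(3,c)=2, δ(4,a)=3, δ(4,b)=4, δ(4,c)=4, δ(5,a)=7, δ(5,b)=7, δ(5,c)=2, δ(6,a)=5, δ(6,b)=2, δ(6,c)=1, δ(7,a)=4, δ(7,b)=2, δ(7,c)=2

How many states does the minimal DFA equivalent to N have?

First remove the unreachable states {1,6}; 5 states remain.
Start with accepting vs non-accepting: {2,5,7} | {3,4}.
On input a, block {2,5,7} splits into {2,5} and {7}.
On input a, block {2,5} splits into {2} and {5}.
On input c, block {3,4} splits into {3} and {4}.
No further refinement is possible. Final partition (5 blocks): {2} | {3} | {7} | {5} | {4}.

5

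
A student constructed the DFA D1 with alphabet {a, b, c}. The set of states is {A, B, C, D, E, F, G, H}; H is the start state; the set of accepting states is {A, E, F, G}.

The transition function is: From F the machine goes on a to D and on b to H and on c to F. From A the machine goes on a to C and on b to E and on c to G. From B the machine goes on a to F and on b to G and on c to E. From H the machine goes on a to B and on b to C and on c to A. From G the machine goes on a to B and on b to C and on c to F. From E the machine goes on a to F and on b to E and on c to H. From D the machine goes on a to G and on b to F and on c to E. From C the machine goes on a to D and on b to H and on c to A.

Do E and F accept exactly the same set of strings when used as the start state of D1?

All states are reachable from the start state.
Start with accepting vs non-accepting: {A,E,F,G} | {B,C,D,H}.
On input a, block {A,E,F,G} splits into {A,F,G} and {E}.
Split {A,F,G} by δ(·,b) → {F,G} and {A}.
On input a, block {B,C,D,H} splits into {B,D} and {C,H}.
Stable partition: {F,G} | {B,D} | {E} | {A} | {C,H} — 5 equivalence classes.
E and F end up in different blocks, so they are distinguishable. For instance, the string 'a' is accepted from only E.

No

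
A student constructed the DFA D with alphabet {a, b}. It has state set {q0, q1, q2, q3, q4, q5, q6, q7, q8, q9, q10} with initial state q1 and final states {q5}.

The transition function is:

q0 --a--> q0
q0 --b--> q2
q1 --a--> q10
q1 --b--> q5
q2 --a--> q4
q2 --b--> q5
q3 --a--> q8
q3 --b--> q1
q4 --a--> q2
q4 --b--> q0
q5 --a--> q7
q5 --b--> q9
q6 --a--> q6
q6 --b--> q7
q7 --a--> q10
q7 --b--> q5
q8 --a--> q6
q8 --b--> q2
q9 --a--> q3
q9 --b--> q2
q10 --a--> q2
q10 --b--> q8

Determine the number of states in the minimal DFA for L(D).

All states are reachable from the start state.
Initial partition by acceptance: {q5} | {q0,q1,q2,q3,q4,q6,q7,q8,q9,q10}.
Split {q0,q1,q2,q3,q4,q6,q7,q8,q9,q10} by δ(·,b) → {q0,q3,q4,q6,q8,q9,q10} and {q1,q2,q7}.
Split {q0,q3,q4,q6,q8,q9,q10} by δ(·,a) → {q0,q3,q6,q8,q9} and {q4,q10}.
Stable partition: {q5} | {q0,q3,q6,q8,q9} | {q1,q2,q7} | {q4,q10} — 4 equivalence classes.

4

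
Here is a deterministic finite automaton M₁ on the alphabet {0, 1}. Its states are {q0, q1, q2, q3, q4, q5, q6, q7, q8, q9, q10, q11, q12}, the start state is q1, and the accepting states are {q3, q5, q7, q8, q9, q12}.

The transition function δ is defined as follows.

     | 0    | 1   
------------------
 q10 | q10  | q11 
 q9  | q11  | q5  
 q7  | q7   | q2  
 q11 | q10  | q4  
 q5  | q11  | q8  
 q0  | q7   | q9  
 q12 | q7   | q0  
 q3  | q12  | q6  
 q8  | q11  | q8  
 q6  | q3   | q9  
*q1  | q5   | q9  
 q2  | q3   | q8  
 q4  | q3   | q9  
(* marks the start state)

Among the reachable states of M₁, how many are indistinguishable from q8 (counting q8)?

3

All states are reachable from the start state.
Start with accepting vs non-accepting: {q3,q5,q7,q8,q9,q12} | {q0,q1,q2,q4,q6,q10,q11}.
Split {q3,q5,q7,q8,q9,q12} by δ(·,0) → {q3,q7,q12} and {q5,q8,q9}.
On input 0, block {q0,q1,q2,q4,q6,q10,q11} splits into {q0,q2,q4,q6} and {q10,q11} and {q1}.
Refine {q10,q11} on symbol 1: members go to different blocks, giving {q10} and {q11}.
The partition is now stable with 6 blocks: {q3,q7,q12} | {q0,q2,q4,q6} | {q5,q8,q9} | {q10} | {q1} | {q11}.
State q8 belongs to the block {q5,q8,q9}, which has 3 states.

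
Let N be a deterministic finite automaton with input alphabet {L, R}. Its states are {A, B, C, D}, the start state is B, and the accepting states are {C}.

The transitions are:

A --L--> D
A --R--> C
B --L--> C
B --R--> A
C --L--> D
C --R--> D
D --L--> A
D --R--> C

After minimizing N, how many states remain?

All states are reachable from the start state.
Initial partition by acceptance: {C} | {A,B,D}.
On input L, block {A,B,D} splits into {A,D} and {B}.
No further refinement is possible. Final partition (3 blocks): {C} | {A,D} | {B}.

3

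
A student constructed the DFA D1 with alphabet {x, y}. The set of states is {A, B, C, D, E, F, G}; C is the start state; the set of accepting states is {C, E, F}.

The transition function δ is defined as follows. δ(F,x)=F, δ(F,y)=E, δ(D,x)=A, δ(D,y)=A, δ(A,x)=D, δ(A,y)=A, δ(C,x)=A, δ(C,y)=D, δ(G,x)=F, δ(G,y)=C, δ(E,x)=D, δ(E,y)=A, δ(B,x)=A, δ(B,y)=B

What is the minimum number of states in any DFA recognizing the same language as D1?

2

Reachable states from the start: {A,C,D}. Unreachable: {B,E,F,G} — drop them.
Start with accepting vs non-accepting: {C} | {A,D}.
The partition is now stable with 2 blocks: {C} | {A,D}.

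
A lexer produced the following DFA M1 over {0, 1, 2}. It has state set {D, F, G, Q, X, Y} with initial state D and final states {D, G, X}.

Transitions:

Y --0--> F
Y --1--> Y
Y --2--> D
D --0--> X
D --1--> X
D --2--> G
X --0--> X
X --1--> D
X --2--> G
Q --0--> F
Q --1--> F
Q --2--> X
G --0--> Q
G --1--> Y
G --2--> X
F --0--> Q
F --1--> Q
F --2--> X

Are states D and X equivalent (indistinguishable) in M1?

Initial partition by acceptance: {D,G,X} | {F,Q,Y}.
Split {D,G,X} by δ(·,0) → {D,X} and {G}.
No further refinement is possible. Final partition (3 blocks): {D,X} | {F,Q,Y} | {G}.
D and X lie in the same block of the stable partition, so they are equivalent — no string distinguishes them.

Yes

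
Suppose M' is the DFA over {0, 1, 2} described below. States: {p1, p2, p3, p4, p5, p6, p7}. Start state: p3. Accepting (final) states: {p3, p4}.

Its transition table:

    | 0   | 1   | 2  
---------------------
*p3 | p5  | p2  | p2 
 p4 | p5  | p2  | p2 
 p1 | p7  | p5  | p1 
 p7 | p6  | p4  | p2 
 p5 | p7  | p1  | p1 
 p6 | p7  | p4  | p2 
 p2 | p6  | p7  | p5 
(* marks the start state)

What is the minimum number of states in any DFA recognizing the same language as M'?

Initial partition by acceptance: {p3,p4} | {p1,p2,p5,p6,p7}.
Split {p1,p2,p5,p6,p7} by δ(·,1) → {p1,p2,p5} and {p6,p7}.
Split {p1,p2,p5} by δ(·,1) → {p1,p5} and {p2}.
Stable partition: {p3,p4} | {p1,p5} | {p6,p7} | {p2} — 4 equivalence classes.

4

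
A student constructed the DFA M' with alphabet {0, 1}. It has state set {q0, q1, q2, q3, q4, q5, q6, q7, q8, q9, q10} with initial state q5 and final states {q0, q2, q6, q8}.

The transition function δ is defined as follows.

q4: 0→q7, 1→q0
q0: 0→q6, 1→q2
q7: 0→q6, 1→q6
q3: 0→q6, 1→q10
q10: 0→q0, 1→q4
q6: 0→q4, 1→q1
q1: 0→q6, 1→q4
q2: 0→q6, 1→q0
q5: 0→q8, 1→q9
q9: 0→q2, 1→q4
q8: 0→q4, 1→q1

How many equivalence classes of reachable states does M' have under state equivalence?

7

First remove the unreachable states {q3,q10}; 9 states remain.
Initial partition by acceptance: {q0,q2,q6,q8} | {q1,q4,q5,q7,q9}.
Refine {q0,q2,q6,q8} on symbol 0: members go to different blocks, giving {q0,q2} and {q6,q8}.
Split {q1,q4,q5,q7,q9} by δ(·,0) → {q1,q5,q7} and {q4} and {q9}.
Refine {q1,q5,q7} on symbol 1: members go to different blocks, giving {q1} and {q5} and {q7}.
No further refinement is possible. Final partition (7 blocks): {q0,q2} | {q1} | {q6,q8} | {q4} | {q9} | {q5} | {q7}.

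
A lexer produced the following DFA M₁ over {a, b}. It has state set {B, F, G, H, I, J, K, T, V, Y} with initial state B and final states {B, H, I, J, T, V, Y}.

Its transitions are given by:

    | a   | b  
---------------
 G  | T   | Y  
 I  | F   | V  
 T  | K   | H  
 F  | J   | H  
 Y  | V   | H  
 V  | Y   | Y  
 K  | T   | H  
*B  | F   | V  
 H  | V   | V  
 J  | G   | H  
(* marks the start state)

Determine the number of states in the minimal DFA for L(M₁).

States {I} cannot be reached from the start state, so discard them.
Initial partition by acceptance: {B,H,J,T,V,Y} | {F,G,K}.
On input a, block {B,H,J,T,V,Y} splits into {H,V,Y} and {B,J,T}.
No further refinement is possible. Final partition (3 blocks): {H,V,Y} | {F,G,K} | {B,J,T}.

3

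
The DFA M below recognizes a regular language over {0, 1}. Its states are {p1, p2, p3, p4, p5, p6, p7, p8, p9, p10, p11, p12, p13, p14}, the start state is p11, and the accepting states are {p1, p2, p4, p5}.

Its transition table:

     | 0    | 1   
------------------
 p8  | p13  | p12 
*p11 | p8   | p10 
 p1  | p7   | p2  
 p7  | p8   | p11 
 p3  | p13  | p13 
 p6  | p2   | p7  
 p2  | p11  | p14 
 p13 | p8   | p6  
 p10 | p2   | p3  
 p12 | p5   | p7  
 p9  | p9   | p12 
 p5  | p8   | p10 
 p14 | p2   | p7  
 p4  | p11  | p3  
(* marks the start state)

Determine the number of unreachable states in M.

Starting at p11 and following transitions, the reachable set is {p2, p3, p5, p6, p7, p8, p10, p11, p12, p13, p14}. That leaves p1, p4, p9 unreachable — 3 in total.

3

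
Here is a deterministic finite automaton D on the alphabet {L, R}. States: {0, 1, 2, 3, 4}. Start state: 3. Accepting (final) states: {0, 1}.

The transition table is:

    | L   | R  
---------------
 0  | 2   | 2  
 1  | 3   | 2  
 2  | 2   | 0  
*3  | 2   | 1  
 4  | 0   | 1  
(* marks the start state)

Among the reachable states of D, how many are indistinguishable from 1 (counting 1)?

2

Reachable states from the start: {0,1,2,3}. Unreachable: {4} — drop them.
P0 = {0,1} | {2,3}.
The partition is now stable with 2 blocks: {0,1} | {2,3}.
The equivalence class containing 1 is {0,1}, of size 2.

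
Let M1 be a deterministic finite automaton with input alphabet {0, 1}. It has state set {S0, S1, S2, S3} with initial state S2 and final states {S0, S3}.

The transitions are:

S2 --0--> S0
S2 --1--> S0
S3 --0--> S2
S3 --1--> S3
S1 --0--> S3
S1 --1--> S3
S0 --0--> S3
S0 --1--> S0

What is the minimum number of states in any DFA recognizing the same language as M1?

3

Reachable states from the start: {S0,S2,S3}. Unreachable: {S1} — drop them.
Initial partition by acceptance: {S0,S3} | {S2}.
Split {S0,S3} by δ(·,0) → {S0} and {S3}.
No further refinement is possible. Final partition (3 blocks): {S0} | {S2} | {S3}.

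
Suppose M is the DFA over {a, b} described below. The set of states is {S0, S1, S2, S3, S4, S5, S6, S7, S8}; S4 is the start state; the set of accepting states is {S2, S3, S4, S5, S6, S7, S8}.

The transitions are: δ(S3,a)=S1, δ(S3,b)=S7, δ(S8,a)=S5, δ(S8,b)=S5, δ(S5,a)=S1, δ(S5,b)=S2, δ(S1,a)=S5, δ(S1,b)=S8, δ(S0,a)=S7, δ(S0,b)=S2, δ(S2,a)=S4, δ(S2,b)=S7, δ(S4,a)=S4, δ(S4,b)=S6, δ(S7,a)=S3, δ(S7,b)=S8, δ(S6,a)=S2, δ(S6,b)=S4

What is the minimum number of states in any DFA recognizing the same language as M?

States {S0} cannot be reached from the start state, so discard them.
Start with accepting vs non-accepting: {S2,S3,S4,S5,S6,S7,S8} | {S1}.
Split {S2,S3,S4,S5,S6,S7,S8} by δ(·,a) → {S2,S4,S6,S7,S8} and {S3,S5}.
Split {S2,S4,S6,S7,S8} by δ(·,a) → {S2,S4,S6} and {S7,S8}.
On input b, block {S2,S4,S6} splits into {S4,S6} and {S2}.
On input a, block {S4,S6} splits into {S4} and {S6}.
Refine {S3,S5} on symbol b: members go to different blocks, giving {S3} and {S5}.
Refine {S7,S8} on symbol a: members go to different blocks, giving {S7} and {S8}.
Stable partition: {S4} | {S1} | {S3} | {S7} | {S2} | {S6} | {S5} | {S8} — 8 equivalence classes.

8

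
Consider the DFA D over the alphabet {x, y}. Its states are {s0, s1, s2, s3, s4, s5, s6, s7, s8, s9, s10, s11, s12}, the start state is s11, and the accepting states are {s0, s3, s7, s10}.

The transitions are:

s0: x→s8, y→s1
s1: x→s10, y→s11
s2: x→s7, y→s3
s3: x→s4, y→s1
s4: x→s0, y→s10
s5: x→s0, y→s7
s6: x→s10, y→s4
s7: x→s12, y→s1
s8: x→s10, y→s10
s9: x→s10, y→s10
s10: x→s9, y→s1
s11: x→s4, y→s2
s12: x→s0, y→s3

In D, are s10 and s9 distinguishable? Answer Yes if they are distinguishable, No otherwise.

Yes

First remove the unreachable states {s5,s6}; 11 states remain.
Start with accepting vs non-accepting: {s0,s3,s7,s10} | {s1,s2,s4,s8,s9,s11,s12}.
On input x, block {s1,s2,s4,s8,s9,s11,s12} splits into {s1,s2,s4,s8,s9,s12} and {s11}.
On input y, block {s1,s2,s4,s8,s9,s12} splits into {s2,s4,s8,s9,s12} and {s1}.
The partition is now stable with 4 blocks: {s0,s3,s7,s10} | {s2,s4,s8,s9,s12} | {s11} | {s1}.
s10 and s9 end up in different blocks, so they are distinguishable. For instance, the string 'ε' is accepted from only s10.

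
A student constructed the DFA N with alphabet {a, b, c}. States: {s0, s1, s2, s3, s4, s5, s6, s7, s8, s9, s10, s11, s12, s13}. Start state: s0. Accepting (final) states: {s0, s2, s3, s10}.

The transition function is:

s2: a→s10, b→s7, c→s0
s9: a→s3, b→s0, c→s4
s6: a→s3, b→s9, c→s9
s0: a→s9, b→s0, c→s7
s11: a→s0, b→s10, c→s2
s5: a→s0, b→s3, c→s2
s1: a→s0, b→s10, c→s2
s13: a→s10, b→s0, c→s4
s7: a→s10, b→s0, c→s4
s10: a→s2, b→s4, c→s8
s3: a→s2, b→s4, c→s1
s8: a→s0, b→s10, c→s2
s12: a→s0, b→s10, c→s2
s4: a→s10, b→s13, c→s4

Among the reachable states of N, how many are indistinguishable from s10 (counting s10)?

2

First remove the unreachable states {s5,s6,s11,s12}; 10 states remain.
P0 = {s0,s2,s3,s10} | {s1,s4,s7,s8,s9,s13}.
Refine {s0,s2,s3,s10} on symbol a: members go to different blocks, giving {s2,s3,s10} and {s0}.
Refine {s2,s3,s10} on symbol c: members go to different blocks, giving {s3,s10} and {s2}.
Refine {s1,s4,s7,s8,s9,s13} on symbol a: members go to different blocks, giving {s4,s7,s9,s13} and {s1,s8}.
On input b, block {s4,s7,s9,s13} splits into {s7,s9,s13} and {s4}.
Stable partition: {s3,s10} | {s7,s9,s13} | {s0} | {s2} | {s1,s8} | {s4} — 6 equivalence classes.
The equivalence class containing s10 is {s3,s10}, of size 2.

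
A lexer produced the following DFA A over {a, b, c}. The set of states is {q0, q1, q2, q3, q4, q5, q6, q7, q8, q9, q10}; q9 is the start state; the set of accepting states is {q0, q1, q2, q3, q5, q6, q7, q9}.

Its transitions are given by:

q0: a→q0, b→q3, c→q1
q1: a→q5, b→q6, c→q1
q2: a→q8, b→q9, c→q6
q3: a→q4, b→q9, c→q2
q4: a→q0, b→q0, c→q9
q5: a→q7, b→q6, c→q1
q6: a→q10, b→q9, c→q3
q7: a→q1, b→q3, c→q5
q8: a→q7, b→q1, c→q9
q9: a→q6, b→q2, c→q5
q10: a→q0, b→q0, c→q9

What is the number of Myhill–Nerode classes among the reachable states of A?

4

Every state is reachable, so we keep all 11.
P0 = {q0,q1,q2,q3,q5,q6,q7,q9} | {q4,q8,q10}.
Split {q0,q1,q2,q3,q5,q6,q7,q9} by δ(·,a) → {q0,q1,q5,q7,q9} and {q2,q3,q6}.
On input a, block {q0,q1,q5,q7,q9} splits into {q0,q1,q5,q7} and {q9}.
No further refinement is possible. Final partition (4 blocks): {q0,q1,q5,q7} | {q4,q8,q10} | {q2,q3,q6} | {q9}.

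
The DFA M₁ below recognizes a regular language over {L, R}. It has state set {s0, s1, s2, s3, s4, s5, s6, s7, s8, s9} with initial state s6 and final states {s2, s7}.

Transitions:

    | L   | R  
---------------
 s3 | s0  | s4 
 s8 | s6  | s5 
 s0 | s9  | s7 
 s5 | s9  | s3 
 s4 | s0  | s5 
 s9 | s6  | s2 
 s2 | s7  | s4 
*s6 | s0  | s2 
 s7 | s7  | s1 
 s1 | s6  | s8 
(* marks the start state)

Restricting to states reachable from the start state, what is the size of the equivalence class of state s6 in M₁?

3

Start with accepting vs non-accepting: {s2,s7} | {s0,s1,s3,s4,s5,s6,s8,s9}.
Refine {s0,s1,s3,s4,s5,s6,s8,s9} on symbol R: members go to different blocks, giving {s1,s3,s4,s5,s8} and {s0,s6,s9}.
Stable partition: {s2,s7} | {s1,s3,s4,s5,s8} | {s0,s6,s9} — 3 equivalence classes.
The equivalence class containing s6 is {s0,s6,s9}, of size 3.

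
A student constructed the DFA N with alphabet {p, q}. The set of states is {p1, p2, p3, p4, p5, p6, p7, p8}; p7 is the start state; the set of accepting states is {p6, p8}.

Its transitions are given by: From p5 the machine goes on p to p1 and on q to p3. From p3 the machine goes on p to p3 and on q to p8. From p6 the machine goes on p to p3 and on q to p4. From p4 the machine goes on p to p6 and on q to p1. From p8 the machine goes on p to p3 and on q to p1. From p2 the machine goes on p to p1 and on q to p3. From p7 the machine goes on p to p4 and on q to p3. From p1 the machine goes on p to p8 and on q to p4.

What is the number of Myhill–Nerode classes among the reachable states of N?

States {p2,p5} cannot be reached from the start state, so discard them.
Initial partition by acceptance: {p6,p8} | {p1,p3,p4,p7}.
Split {p1,p3,p4,p7} by δ(·,p) → {p1,p4} and {p3,p7}.
On input p, block {p3,p7} splits into {p3} and {p7}.
The partition is now stable with 4 blocks: {p6,p8} | {p1,p4} | {p3} | {p7}.

4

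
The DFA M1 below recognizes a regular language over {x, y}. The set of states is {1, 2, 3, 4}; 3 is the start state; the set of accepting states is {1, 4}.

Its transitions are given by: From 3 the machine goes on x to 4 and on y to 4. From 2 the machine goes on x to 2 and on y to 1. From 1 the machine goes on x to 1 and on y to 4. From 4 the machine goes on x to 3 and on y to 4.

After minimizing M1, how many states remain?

2

States {1,2} cannot be reached from the start state, so discard them.
P0 = {4} | {3}.
No further refinement is possible. Final partition (2 blocks): {4} | {3}.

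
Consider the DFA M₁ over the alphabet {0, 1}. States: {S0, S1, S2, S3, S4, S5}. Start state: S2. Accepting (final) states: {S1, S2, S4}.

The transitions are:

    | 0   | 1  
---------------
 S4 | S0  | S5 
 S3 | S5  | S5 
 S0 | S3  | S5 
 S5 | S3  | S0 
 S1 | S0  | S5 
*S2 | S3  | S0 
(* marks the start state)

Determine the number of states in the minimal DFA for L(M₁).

2

Reachable states from the start: {S0,S2,S3,S5}. Unreachable: {S1,S4} — drop them.
Start with accepting vs non-accepting: {S2} | {S0,S3,S5}.
No further refinement is possible. Final partition (2 blocks): {S2} | {S0,S3,S5}.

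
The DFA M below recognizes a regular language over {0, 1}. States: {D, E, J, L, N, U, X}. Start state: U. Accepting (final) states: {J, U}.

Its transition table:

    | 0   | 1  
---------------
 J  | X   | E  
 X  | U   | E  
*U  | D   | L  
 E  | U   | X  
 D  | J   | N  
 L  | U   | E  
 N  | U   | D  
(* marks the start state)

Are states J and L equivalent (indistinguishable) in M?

No

Every state is reachable, so we keep all 7.
P0 = {J,U} | {D,E,L,N,X}.
No further refinement is possible. Final partition (2 blocks): {J,U} | {D,E,L,N,X}.
J and L end up in different blocks, so they are distinguishable. For instance, the string 'ε' is accepted from only J.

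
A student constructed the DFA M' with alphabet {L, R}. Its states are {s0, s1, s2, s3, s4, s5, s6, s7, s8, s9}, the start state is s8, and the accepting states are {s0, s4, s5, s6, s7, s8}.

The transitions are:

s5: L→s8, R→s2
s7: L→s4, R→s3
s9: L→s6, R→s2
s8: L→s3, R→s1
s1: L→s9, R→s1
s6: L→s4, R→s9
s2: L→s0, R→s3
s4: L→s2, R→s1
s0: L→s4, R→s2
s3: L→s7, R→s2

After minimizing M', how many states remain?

First remove the unreachable states {s5}; 9 states remain.
Initial partition by acceptance: {s0,s4,s6,s7,s8} | {s1,s2,s3,s9}.
Split {s0,s4,s6,s7,s8} by δ(·,L) → {s0,s6,s7} and {s4,s8}.
On input L, block {s1,s2,s3,s9} splits into {s2,s3,s9} and {s1}.
No further refinement is possible. Final partition (4 blocks): {s0,s6,s7} | {s2,s3,s9} | {s4,s8} | {s1}.

4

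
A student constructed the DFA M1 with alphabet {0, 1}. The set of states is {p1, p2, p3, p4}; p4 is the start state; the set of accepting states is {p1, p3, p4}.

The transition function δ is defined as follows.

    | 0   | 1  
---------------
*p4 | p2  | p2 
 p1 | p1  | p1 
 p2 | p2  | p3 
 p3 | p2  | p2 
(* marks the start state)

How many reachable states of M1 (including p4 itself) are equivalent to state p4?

2

First remove the unreachable states {p1}; 3 states remain.
Start with accepting vs non-accepting: {p3,p4} | {p2}.
The partition is now stable with 2 blocks: {p3,p4} | {p2}.
The equivalence class containing p4 is {p3,p4}, of size 2.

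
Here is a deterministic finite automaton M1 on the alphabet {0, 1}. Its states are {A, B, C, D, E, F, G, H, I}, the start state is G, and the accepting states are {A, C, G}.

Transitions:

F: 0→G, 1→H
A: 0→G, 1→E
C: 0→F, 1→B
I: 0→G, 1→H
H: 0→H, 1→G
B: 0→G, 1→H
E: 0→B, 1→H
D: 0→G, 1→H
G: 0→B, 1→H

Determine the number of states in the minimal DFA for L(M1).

3

Reachable states from the start: {B,G,H}. Unreachable: {A,C,D,E,F,I} — drop them.
P0 = {G} | {B,H}.
Split {B,H} by δ(·,0) → {B} and {H}.
Stable partition: {G} | {B} | {H} — 3 equivalence classes.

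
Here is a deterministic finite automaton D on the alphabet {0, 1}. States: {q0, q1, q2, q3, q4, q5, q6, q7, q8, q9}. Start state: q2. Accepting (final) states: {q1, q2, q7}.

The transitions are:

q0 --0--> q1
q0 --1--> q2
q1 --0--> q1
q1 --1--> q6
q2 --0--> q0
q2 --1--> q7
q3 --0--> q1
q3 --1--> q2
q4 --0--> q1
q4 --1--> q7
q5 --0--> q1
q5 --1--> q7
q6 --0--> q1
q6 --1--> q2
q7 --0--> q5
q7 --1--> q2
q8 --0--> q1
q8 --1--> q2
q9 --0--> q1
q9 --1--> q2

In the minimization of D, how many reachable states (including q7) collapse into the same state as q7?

First remove the unreachable states {q3,q4,q8,q9}; 6 states remain.
P0 = {q1,q2,q7} | {q0,q5,q6}.
On input 0, block {q1,q2,q7} splits into {q2,q7} and {q1}.
No further refinement is possible. Final partition (3 blocks): {q2,q7} | {q0,q5,q6} | {q1}.
State q7 belongs to the block {q2,q7}, which has 2 states.

2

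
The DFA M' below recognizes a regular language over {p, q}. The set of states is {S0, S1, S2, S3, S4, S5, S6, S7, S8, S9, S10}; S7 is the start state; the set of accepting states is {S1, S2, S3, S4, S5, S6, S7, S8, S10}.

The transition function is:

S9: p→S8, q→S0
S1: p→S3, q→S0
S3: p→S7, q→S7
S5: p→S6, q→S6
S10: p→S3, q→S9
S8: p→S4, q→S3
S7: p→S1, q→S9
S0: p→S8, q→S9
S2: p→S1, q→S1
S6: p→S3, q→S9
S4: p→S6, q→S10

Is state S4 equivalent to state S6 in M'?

No

States {S2,S5} cannot be reached from the start state, so discard them.
P0 = {S1,S3,S4,S6,S7,S8,S10} | {S0,S9}.
On input q, block {S1,S3,S4,S6,S7,S8,S10} splits into {S1,S6,S7,S10} and {S3,S4,S8}.
Refine {S1,S6,S7,S10} on symbol p: members go to different blocks, giving {S1,S6,S10} and {S7}.
Split {S3,S4,S8} by δ(·,p) → {S3} and {S4} and {S8}.
No further refinement is possible. Final partition (6 blocks): {S1,S6,S10} | {S0,S9} | {S3} | {S7} | {S4} | {S8}.
S4 and S6 end up in different blocks, so they are distinguishable. For instance, the string 'q' is accepted from only S4.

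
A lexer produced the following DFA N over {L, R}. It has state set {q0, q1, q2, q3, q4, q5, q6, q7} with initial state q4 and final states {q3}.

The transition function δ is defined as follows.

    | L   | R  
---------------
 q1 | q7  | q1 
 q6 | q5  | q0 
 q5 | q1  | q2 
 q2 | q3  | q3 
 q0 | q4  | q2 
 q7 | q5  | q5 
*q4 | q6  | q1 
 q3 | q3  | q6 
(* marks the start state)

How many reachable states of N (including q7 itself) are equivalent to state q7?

2

Every state is reachable, so we keep all 8.
Start with accepting vs non-accepting: {q3} | {q0,q1,q2,q4,q5,q6,q7}.
On input L, block {q0,q1,q2,q4,q5,q6,q7} splits into {q0,q1,q4,q5,q6,q7} and {q2}.
Split {q0,q1,q4,q5,q6,q7} by δ(·,R) → {q1,q4,q6,q7} and {q0,q5}.
Refine {q1,q4,q6,q7} on symbol L: members go to different blocks, giving {q1,q4} and {q6,q7}.
The partition is now stable with 5 blocks: {q3} | {q1,q4} | {q2} | {q0,q5} | {q6,q7}.
State q7 belongs to the block {q6,q7}, which has 2 states.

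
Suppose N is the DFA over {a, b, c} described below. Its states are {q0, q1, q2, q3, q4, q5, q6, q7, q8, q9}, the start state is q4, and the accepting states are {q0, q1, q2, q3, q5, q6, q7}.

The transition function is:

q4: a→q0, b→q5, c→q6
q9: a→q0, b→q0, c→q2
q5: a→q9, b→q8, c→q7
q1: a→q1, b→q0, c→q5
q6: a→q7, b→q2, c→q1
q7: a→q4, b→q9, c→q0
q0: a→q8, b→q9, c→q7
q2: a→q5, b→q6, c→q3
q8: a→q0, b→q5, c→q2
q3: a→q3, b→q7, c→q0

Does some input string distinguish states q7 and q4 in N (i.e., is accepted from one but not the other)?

All states are reachable from the start state.
Start with accepting vs non-accepting: {q0,q1,q2,q3,q5,q6,q7} | {q4,q8,q9}.
Split {q0,q1,q2,q3,q5,q6,q7} by δ(·,a) → {q1,q2,q3,q6} and {q0,q5,q7}.
Split {q1,q2,q3,q6} by δ(·,a) → {q1,q3} and {q2,q6}.
Stable partition: {q1,q3} | {q4,q8,q9} | {q0,q5,q7} | {q2,q6} — 4 equivalence classes.
q7 and q4 end up in different blocks, so they are distinguishable. For instance, the string 'ε' is accepted from only q7.

Yes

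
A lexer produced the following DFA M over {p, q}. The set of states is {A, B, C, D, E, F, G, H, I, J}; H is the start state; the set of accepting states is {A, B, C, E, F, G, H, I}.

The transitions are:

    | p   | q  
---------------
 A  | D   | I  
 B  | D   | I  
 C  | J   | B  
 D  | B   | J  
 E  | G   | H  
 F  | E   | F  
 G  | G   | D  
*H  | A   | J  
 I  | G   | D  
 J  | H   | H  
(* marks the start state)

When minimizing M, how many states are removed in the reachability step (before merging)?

Starting at H and following transitions, the reachable set is {A, B, D, G, H, I, J}. That leaves C, E, F unreachable — 3 in total.

3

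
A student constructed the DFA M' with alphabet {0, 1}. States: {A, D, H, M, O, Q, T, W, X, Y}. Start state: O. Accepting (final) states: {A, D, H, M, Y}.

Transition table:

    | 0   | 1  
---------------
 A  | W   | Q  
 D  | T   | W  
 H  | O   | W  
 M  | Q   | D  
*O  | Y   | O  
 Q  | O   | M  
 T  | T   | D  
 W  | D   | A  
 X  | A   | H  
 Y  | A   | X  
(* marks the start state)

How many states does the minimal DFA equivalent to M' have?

10

All states are reachable from the start state.
Initial partition by acceptance: {A,D,H,M,Y} | {O,Q,T,W,X}.
On input 0, block {A,D,H,M,Y} splits into {A,D,H,M} and {Y}.
On input 1, block {A,D,H,M} splits into {A,D,H} and {M}.
Refine {O,Q,T,W,X} on symbol 0: members go to different blocks, giving {Q,T} and {W,X} and {O}.
Split {A,D,H} by δ(·,0) → {A} and {D} and {H}.
On input 0, block {Q,T} splits into {T} and {Q}.
Refine {W,X} on symbol 0: members go to different blocks, giving {W} and {X}.
No further refinement is possible. Final partition (10 blocks): {A} | {T} | {Y} | {M} | {W} | {O} | {D} | {H} | {Q} | {X}.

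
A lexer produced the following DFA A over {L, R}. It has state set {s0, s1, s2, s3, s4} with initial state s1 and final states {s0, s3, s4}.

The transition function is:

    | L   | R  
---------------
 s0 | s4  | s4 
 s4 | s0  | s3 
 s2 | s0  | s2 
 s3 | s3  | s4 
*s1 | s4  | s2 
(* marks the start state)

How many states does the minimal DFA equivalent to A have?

All states are reachable from the start state.
Initial partition by acceptance: {s0,s3,s4} | {s1,s2}.
The partition is now stable with 2 blocks: {s0,s3,s4} | {s1,s2}.

2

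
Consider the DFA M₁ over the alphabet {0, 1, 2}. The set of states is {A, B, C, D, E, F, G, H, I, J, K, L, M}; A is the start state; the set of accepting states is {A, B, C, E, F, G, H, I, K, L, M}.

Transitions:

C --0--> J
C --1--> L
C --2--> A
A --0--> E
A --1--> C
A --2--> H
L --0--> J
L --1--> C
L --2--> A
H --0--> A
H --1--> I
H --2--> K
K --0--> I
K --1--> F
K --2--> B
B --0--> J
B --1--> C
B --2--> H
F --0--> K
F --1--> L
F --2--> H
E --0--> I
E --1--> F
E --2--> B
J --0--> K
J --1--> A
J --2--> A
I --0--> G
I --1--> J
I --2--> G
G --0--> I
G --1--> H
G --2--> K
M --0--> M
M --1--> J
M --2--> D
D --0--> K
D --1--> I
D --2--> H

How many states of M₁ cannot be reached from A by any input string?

Starting at A and following transitions, the reachable set is {A, B, C, E, F, G, H, I, J, K, L}. That leaves D, M unreachable — 2 in total.

2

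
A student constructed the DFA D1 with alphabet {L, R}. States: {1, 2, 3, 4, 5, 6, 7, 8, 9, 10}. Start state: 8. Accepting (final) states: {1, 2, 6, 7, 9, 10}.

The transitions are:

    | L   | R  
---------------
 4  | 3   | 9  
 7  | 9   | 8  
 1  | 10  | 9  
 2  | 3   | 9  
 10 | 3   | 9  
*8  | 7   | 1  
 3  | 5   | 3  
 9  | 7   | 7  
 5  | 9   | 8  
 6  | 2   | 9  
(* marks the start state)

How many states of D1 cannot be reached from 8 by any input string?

Starting at 8 and following transitions, the reachable set is {1, 3, 5, 7, 8, 9, 10}. That leaves 2, 4, 6 unreachable — 3 in total.

3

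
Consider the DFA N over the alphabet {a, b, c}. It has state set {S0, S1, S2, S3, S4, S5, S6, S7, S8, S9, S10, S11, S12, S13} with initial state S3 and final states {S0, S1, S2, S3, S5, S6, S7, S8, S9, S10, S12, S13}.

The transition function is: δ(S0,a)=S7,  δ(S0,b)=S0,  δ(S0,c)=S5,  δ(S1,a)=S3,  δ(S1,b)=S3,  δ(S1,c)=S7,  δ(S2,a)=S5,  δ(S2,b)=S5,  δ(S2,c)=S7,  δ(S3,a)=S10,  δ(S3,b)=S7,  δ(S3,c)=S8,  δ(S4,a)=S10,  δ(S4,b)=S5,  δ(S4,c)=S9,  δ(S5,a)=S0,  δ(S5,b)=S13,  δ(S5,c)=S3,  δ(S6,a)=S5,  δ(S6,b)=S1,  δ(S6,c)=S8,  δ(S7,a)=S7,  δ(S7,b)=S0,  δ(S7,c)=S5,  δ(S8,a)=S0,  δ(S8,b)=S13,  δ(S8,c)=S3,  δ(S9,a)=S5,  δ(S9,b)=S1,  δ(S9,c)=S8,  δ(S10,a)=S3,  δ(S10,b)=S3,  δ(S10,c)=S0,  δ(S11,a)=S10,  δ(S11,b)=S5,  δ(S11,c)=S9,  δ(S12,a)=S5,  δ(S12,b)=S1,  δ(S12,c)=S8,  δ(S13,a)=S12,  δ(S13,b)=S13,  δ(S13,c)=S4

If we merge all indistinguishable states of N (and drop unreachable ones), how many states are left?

Reachable states from the start: {S0,S1,S3,S4,S5,S7,S8,S9,S10,S12,S13}. Unreachable: {S2,S6,S11} — drop them.
Initial partition by acceptance: {S0,S1,S3,S5,S7,S8,S9,S10,S12,S13} | {S4}.
Split {S0,S1,S3,S5,S7,S8,S9,S10,S12,S13} by δ(·,c) → {S0,S1,S3,S5,S7,S8,S9,S10,S12} and {S13}.
Split {S0,S1,S3,S5,S7,S8,S9,S10,S12} by δ(·,b) → {S0,S1,S3,S7,S9,S10,S12} and {S5,S8}.
Split {S0,S1,S3,S7,S9,S10,S12} by δ(·,a) → {S0,S1,S3,S7,S10} and {S9,S12}.
On input c, block {S0,S1,S3,S7,S10} splits into {S0,S3,S7} and {S1,S10}.
Refine {S0,S3,S7} on symbol a: members go to different blocks, giving {S0,S7} and {S3}.
The partition is now stable with 7 blocks: {S0,S7} | {S4} | {S13} | {S5,S8} | {S9,S12} | {S1,S10} | {S3}.

7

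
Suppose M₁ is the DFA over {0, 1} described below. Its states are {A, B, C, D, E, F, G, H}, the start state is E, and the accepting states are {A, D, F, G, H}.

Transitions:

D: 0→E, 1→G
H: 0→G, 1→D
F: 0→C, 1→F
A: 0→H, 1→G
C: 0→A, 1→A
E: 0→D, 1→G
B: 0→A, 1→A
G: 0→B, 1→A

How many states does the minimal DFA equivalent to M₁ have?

6

States {C,F} cannot be reached from the start state, so discard them.
Initial partition by acceptance: {A,D,G,H} | {B,E}.
On input 0, block {A,D,G,H} splits into {A,H} and {D,G}.
Split {A,H} by δ(·,0) → {A} and {H}.
Split {B,E} by δ(·,0) → {B} and {E}.
On input 0, block {D,G} splits into {D} and {G}.
Stable partition: {A} | {B} | {D} | {H} | {E} | {G} — 6 equivalence classes.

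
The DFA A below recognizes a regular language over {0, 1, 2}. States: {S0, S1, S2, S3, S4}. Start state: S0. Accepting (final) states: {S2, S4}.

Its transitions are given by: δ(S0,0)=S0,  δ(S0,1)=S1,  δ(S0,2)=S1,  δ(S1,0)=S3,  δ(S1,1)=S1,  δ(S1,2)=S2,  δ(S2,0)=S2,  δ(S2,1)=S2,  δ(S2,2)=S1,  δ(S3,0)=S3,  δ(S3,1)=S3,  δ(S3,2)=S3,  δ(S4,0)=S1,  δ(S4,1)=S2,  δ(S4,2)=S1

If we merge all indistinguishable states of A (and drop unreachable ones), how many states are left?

Reachable states from the start: {S0,S1,S2,S3}. Unreachable: {S4} — drop them.
Start with accepting vs non-accepting: {S2} | {S0,S1,S3}.
Split {S0,S1,S3} by δ(·,2) → {S0,S3} and {S1}.
Split {S0,S3} by δ(·,1) → {S0} and {S3}.
The partition is now stable with 4 blocks: {S2} | {S0} | {S1} | {S3}.

4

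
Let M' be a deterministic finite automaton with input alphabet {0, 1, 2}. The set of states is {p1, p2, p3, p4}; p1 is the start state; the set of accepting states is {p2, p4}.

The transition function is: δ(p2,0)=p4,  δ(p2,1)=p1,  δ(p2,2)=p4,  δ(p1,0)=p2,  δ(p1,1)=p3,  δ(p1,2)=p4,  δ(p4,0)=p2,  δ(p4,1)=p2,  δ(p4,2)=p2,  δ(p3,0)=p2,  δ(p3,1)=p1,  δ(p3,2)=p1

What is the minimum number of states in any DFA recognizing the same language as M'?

All states are reachable from the start state.
P0 = {p2,p4} | {p1,p3}.
On input 1, block {p2,p4} splits into {p2} and {p4}.
On input 2, block {p1,p3} splits into {p1} and {p3}.
The partition is now stable with 4 blocks: {p2} | {p1} | {p4} | {p3}.

4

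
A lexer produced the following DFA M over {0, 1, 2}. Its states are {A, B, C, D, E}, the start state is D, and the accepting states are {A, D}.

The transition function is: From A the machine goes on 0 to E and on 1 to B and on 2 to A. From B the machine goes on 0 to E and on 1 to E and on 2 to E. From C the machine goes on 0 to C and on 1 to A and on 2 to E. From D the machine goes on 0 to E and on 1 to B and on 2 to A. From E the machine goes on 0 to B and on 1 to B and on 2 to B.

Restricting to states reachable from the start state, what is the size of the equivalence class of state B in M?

Reachable states from the start: {A,B,D,E}. Unreachable: {C} — drop them.
P0 = {A,D} | {B,E}.
The partition is now stable with 2 blocks: {A,D} | {B,E}.
State B belongs to the block {B,E}, which has 2 states.

2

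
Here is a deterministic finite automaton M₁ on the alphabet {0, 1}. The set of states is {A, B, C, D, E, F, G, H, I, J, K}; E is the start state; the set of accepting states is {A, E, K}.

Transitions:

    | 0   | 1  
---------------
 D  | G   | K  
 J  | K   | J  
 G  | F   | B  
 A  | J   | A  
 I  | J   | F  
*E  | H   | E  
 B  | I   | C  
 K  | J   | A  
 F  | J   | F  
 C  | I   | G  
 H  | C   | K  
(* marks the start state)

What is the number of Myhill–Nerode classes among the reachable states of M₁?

Reachable states from the start: {A,B,C,E,F,G,H,I,J,K}. Unreachable: {D} — drop them.
Start with accepting vs non-accepting: {A,E,K} | {B,C,F,G,H,I,J}.
Refine {B,C,F,G,H,I,J} on symbol 0: members go to different blocks, giving {B,C,F,G,H,I} and {J}.
On input 0, block {A,E,K} splits into {A,K} and {E}.
Split {B,C,F,G,H,I} by δ(·,0) → {B,C,G,H} and {F,I}.
Refine {B,C,G,H} on symbol 0: members go to different blocks, giving {B,C,G} and {H}.
No further refinement is possible. Final partition (6 blocks): {A,K} | {B,C,G} | {J} | {E} | {F,I} | {H}.

6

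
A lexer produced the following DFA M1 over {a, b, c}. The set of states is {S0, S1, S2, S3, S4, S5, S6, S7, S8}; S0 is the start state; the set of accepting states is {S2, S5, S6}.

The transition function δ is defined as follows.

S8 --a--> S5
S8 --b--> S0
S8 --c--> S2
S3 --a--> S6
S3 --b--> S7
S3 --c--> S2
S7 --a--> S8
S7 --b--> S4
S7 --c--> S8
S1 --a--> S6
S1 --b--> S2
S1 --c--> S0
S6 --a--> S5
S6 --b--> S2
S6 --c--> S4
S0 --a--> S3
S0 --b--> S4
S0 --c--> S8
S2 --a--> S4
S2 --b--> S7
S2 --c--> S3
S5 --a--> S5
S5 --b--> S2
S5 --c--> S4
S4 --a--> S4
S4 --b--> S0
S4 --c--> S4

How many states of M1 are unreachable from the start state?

No path from S0 leads to S1; the other 8 states are all reachable.

1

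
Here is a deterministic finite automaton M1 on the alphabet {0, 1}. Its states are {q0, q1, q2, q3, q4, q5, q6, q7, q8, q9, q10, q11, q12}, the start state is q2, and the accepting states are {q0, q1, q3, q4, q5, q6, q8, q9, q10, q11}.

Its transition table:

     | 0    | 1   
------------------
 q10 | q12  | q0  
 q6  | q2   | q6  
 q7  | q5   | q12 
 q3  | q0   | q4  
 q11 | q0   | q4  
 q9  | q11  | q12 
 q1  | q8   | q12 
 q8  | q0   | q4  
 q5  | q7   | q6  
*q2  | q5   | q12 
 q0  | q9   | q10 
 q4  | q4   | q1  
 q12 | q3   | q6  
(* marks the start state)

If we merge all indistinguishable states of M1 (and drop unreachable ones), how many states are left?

8

Initial partition by acceptance: {q0,q1,q3,q4,q5,q6,q8,q9,q10,q11} | {q2,q7,q12}.
On input 0, block {q0,q1,q3,q4,q5,q6,q8,q9,q10,q11} splits into {q0,q1,q3,q4,q8,q9,q11} and {q5,q6,q10}.
Refine {q0,q1,q3,q4,q8,q9,q11} on symbol 1: members go to different blocks, giving {q3,q4,q8,q11} and {q1,q9} and {q0}.
Refine {q3,q4,q8,q11} on symbol 0: members go to different blocks, giving {q3,q8,q11} and {q4}.
Refine {q2,q7,q12} on symbol 0: members go to different blocks, giving {q2,q7} and {q12}.
On input 0, block {q5,q6,q10} splits into {q5,q6} and {q10}.
Stable partition: {q3,q8,q11} | {q2,q7} | {q5,q6} | {q1,q9} | {q0} | {q4} | {q12} | {q10} — 8 equivalence classes.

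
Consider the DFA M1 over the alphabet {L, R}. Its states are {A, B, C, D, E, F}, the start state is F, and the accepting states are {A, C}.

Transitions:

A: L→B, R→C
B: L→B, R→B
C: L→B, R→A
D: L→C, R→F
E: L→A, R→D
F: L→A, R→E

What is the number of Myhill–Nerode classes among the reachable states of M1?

Start with accepting vs non-accepting: {A,C} | {B,D,E,F}.
Refine {B,D,E,F} on symbol L: members go to different blocks, giving {D,E,F} and {B}.
Stable partition: {A,C} | {D,E,F} | {B} — 3 equivalence classes.

3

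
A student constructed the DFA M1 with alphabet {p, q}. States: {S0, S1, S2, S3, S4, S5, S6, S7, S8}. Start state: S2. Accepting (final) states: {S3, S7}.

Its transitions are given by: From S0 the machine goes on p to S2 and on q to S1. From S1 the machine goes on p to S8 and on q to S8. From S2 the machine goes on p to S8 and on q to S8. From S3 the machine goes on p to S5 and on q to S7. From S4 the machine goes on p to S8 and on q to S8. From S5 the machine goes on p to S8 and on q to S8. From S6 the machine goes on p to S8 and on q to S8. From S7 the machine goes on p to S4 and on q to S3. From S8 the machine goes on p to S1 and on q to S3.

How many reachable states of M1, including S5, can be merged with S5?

4

First remove the unreachable states {S0,S6}; 7 states remain.
Initial partition by acceptance: {S3,S7} | {S1,S2,S4,S5,S8}.
On input q, block {S1,S2,S4,S5,S8} splits into {S1,S2,S4,S5} and {S8}.
The partition is now stable with 3 blocks: {S3,S7} | {S1,S2,S4,S5} | {S8}.
The equivalence class containing S5 is {S1,S2,S4,S5}, of size 4.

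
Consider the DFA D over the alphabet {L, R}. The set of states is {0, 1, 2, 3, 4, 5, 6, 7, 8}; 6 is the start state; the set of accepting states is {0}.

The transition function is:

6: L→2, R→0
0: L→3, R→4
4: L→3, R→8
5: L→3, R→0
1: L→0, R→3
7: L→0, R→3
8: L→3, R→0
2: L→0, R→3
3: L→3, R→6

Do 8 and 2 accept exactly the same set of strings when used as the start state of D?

First remove the unreachable states {1,5,7}; 6 states remain.
Start with accepting vs non-accepting: {0} | {2,3,4,6,8}.
Split {2,3,4,6,8} by δ(·,L) → {3,4,6,8} and {2}.
On input L, block {3,4,6,8} splits into {3,4,8} and {6}.
On input R, block {3,4,8} splits into {3} and {4} and {8}.
Stable partition: {0} | {3} | {2} | {6} | {4} | {8} — 6 equivalence classes.
8 and 2 end up in different blocks, so they are distinguishable. For instance, the string 'L' is accepted from only 2.

No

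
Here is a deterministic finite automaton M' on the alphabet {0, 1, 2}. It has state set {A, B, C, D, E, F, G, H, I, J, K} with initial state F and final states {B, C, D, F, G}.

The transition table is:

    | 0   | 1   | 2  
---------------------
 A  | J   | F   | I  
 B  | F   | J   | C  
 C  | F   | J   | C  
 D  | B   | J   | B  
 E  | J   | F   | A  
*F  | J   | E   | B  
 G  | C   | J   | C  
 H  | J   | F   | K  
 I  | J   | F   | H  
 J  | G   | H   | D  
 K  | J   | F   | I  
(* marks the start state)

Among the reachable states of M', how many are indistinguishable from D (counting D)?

2

Initial partition by acceptance: {B,C,D,F,G} | {A,E,H,I,J,K}.
Refine {B,C,D,F,G} on symbol 0: members go to different blocks, giving {B,C,D,G} and {F}.
Refine {B,C,D,G} on symbol 0: members go to different blocks, giving {B,C} and {D,G}.
On input 0, block {A,E,H,I,J,K} splits into {A,E,H,I,K} and {J}.
The partition is now stable with 5 blocks: {B,C} | {A,E,H,I,K} | {F} | {D,G} | {J}.
The equivalence class containing D is {D,G}, of size 2.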